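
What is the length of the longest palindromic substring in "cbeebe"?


Input: "cbeebe"
Checking substrings for palindromes:
  [1:5] "beeb" (len 4) => palindrome
  [3:6] "ebe" (len 3) => palindrome
  [2:4] "ee" (len 2) => palindrome
Longest palindromic substring: "beeb" with length 4

4


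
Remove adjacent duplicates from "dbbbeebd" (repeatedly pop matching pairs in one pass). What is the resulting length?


Input: dbbbeebd
Stack-based adjacent duplicate removal:
  Read 'd': push. Stack: d
  Read 'b': push. Stack: db
  Read 'b': matches stack top 'b' => pop. Stack: d
  Read 'b': push. Stack: db
  Read 'e': push. Stack: dbe
  Read 'e': matches stack top 'e' => pop. Stack: db
  Read 'b': matches stack top 'b' => pop. Stack: d
  Read 'd': matches stack top 'd' => pop. Stack: (empty)
Final stack: "" (length 0)

0


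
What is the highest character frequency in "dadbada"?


Input: dadbada
Character counts:
  'a': 3
  'b': 1
  'd': 3
Maximum frequency: 3

3


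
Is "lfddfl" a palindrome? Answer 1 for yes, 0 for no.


Input: lfddfl
Reversed: lfddfl
  Compare pos 0 ('l') with pos 5 ('l'): match
  Compare pos 1 ('f') with pos 4 ('f'): match
  Compare pos 2 ('d') with pos 3 ('d'): match
Result: palindrome

1


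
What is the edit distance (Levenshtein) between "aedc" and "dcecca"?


Computing edit distance: "aedc" -> "dcecca"
DP table:
           d    c    e    c    c    a
      0    1    2    3    4    5    6
  a   1    1    2    3    4    5    5
  e   2    2    2    2    3    4    5
  d   3    2    3    3    3    4    5
  c   4    3    2    3    3    3    4
Edit distance = dp[4][6] = 4

4


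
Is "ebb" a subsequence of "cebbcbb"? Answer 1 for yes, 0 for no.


Check if "ebb" is a subsequence of "cebbcbb"
Greedy scan:
  Position 0 ('c'): no match needed
  Position 1 ('e'): matches sub[0] = 'e'
  Position 2 ('b'): matches sub[1] = 'b'
  Position 3 ('b'): matches sub[2] = 'b'
  Position 4 ('c'): no match needed
  Position 5 ('b'): no match needed
  Position 6 ('b'): no match needed
All 3 characters matched => is a subsequence

1


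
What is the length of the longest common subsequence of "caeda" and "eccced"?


LCS of "caeda" and "eccced"
DP table:
           e    c    c    c    e    d
      0    0    0    0    0    0    0
  c   0    0    1    1    1    1    1
  a   0    0    1    1    1    1    1
  e   0    1    1    1    1    2    2
  d   0    1    1    1    1    2    3
  a   0    1    1    1    1    2    3
LCS length = dp[5][6] = 3

3


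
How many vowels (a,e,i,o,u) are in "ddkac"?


Input: ddkac
Checking each character:
  'd' at position 0: consonant
  'd' at position 1: consonant
  'k' at position 2: consonant
  'a' at position 3: vowel (running total: 1)
  'c' at position 4: consonant
Total vowels: 1

1


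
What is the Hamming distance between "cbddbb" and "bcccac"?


Comparing "cbddbb" and "bcccac" position by position:
  Position 0: 'c' vs 'b' => differ
  Position 1: 'b' vs 'c' => differ
  Position 2: 'd' vs 'c' => differ
  Position 3: 'd' vs 'c' => differ
  Position 4: 'b' vs 'a' => differ
  Position 5: 'b' vs 'c' => differ
Total differences (Hamming distance): 6

6


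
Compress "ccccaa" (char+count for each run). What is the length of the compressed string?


Input: ccccaa
Runs:
  'c' x 4 => "c4"
  'a' x 2 => "a2"
Compressed: "c4a2"
Compressed length: 4

4


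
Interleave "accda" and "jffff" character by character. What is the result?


Interleaving "accda" and "jffff":
  Position 0: 'a' from first, 'j' from second => "aj"
  Position 1: 'c' from first, 'f' from second => "cf"
  Position 2: 'c' from first, 'f' from second => "cf"
  Position 3: 'd' from first, 'f' from second => "df"
  Position 4: 'a' from first, 'f' from second => "af"
Result: ajcfcfdfaf

ajcfcfdfaf


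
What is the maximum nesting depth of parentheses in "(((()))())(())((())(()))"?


Input: "(((()))())(())((())(()))"
Tracking depth:
  Position 0 '(': depth becomes 1
  Position 1 '(': depth becomes 2
  Position 2 '(': depth becomes 3
  Position 3 '(': depth becomes 4
  Position 4 ')': depth becomes 3
  Position 5 ')': depth becomes 2
  Position 6 ')': depth becomes 1
  Position 7 '(': depth becomes 2
  Position 8 ')': depth becomes 1
  Position 9 ')': depth becomes 0
  Position 10 '(': depth becomes 1
  Position 11 '(': depth becomes 2
  Position 12 ')': depth becomes 1
  Position 13 ')': depth becomes 0
  Position 14 '(': depth becomes 1
  Position 15 '(': depth becomes 2
  Position 16 '(': depth becomes 3
  Position 17 ')': depth becomes 2
  Position 18 ')': depth becomes 1
  Position 19 '(': depth becomes 2
  Position 20 '(': depth becomes 3
  Position 21 ')': depth becomes 2
  Position 22 ')': depth becomes 1
  Position 23 ')': depth becomes 0
Maximum depth reached: 4

4


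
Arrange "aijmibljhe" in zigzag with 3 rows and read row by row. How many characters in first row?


Zigzag "aijmibljhe" into 3 rows:
Placing characters:
  'a' => row 0
  'i' => row 1
  'j' => row 2
  'm' => row 1
  'i' => row 0
  'b' => row 1
  'l' => row 2
  'j' => row 1
  'h' => row 0
  'e' => row 1
Rows:
  Row 0: "aih"
  Row 1: "imbje"
  Row 2: "jl"
First row length: 3

3


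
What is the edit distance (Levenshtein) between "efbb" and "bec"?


Computing edit distance: "efbb" -> "bec"
DP table:
           b    e    c
      0    1    2    3
  e   1    1    1    2
  f   2    2    2    2
  b   3    2    3    3
  b   4    3    3    4
Edit distance = dp[4][3] = 4

4


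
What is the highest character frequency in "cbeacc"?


Input: cbeacc
Character counts:
  'a': 1
  'b': 1
  'c': 3
  'e': 1
Maximum frequency: 3

3


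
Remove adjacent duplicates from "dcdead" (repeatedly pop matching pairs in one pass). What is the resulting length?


Input: dcdead
Stack-based adjacent duplicate removal:
  Read 'd': push. Stack: d
  Read 'c': push. Stack: dc
  Read 'd': push. Stack: dcd
  Read 'e': push. Stack: dcde
  Read 'a': push. Stack: dcdea
  Read 'd': push. Stack: dcdead
Final stack: "dcdead" (length 6)

6


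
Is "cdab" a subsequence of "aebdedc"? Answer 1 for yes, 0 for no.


Check if "cdab" is a subsequence of "aebdedc"
Greedy scan:
  Position 0 ('a'): no match needed
  Position 1 ('e'): no match needed
  Position 2 ('b'): no match needed
  Position 3 ('d'): no match needed
  Position 4 ('e'): no match needed
  Position 5 ('d'): no match needed
  Position 6 ('c'): matches sub[0] = 'c'
Only matched 1/4 characters => not a subsequence

0


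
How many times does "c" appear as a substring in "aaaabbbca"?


Searching for "c" in "aaaabbbca"
Scanning each position:
  Position 0: "a" => no
  Position 1: "a" => no
  Position 2: "a" => no
  Position 3: "a" => no
  Position 4: "b" => no
  Position 5: "b" => no
  Position 6: "b" => no
  Position 7: "c" => MATCH
  Position 8: "a" => no
Total occurrences: 1

1


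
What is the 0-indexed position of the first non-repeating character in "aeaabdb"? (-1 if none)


Input: aeaabdb
Character frequencies:
  'a': 3
  'b': 2
  'd': 1
  'e': 1
Scanning left to right for freq == 1:
  Position 0 ('a'): freq=3, skip
  Position 1 ('e'): unique! => answer = 1

1


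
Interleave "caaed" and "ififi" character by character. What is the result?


Interleaving "caaed" and "ififi":
  Position 0: 'c' from first, 'i' from second => "ci"
  Position 1: 'a' from first, 'f' from second => "af"
  Position 2: 'a' from first, 'i' from second => "ai"
  Position 3: 'e' from first, 'f' from second => "ef"
  Position 4: 'd' from first, 'i' from second => "di"
Result: ciafaiefdi

ciafaiefdi


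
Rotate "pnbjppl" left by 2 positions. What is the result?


Input: "pnbjppl", rotate left by 2
First 2 characters: "pn"
Remaining characters: "bjppl"
Concatenate remaining + first: "bjppl" + "pn" = "bjpplpn"

bjpplpn


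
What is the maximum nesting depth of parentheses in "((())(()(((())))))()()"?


Input: "((())(()(((())))))()()"
Tracking depth:
  Position 0 '(': depth becomes 1
  Position 1 '(': depth becomes 2
  Position 2 '(': depth becomes 3
  Position 3 ')': depth becomes 2
  Position 4 ')': depth becomes 1
  Position 5 '(': depth becomes 2
  Position 6 '(': depth becomes 3
  Position 7 ')': depth becomes 2
  Position 8 '(': depth becomes 3
  Position 9 '(': depth becomes 4
  Position 10 '(': depth becomes 5
  Position 11 '(': depth becomes 6
  Position 12 ')': depth becomes 5
  Position 13 ')': depth becomes 4
  Position 14 ')': depth becomes 3
  Position 15 ')': depth becomes 2
  Position 16 ')': depth becomes 1
  Position 17 ')': depth becomes 0
  Position 18 '(': depth becomes 1
  Position 19 ')': depth becomes 0
  Position 20 '(': depth becomes 1
  Position 21 ')': depth becomes 0
Maximum depth reached: 6

6


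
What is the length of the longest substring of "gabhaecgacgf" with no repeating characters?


Input: "gabhaecgacgf"
Sliding window (track last position of each char):
  Position 0 ('g'): window [0,0] length 1 -- new best
  Position 1 ('a'): window [0,1] length 2 -- new best
  Position 2 ('b'): window [0,2] length 3 -- new best
  Position 3 ('h'): window [0,3] length 4 -- new best
  Position 4 ('a'): repeat (last at 1), move window start to 2
  Position 4 ('a'): window [2,4] length 3
  Position 5 ('e'): window [2,5] length 4
  Position 6 ('c'): window [2,6] length 5 -- new best
  Position 7 ('g'): window [2,7] length 6 -- new best
  Position 8 ('a'): repeat (last at 4), move window start to 5
  Position 8 ('a'): window [5,8] length 4
  Position 9 ('c'): repeat (last at 6), move window start to 7
  Position 9 ('c'): window [7,9] length 3
  Position 10 ('g'): repeat (last at 7), move window start to 8
  Position 10 ('g'): window [8,10] length 3
  Position 11 ('f'): window [8,11] length 4
Longest substring with no repeats: "bhaecg" with length 6

6


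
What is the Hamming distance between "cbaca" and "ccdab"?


Comparing "cbaca" and "ccdab" position by position:
  Position 0: 'c' vs 'c' => same
  Position 1: 'b' vs 'c' => differ
  Position 2: 'a' vs 'd' => differ
  Position 3: 'c' vs 'a' => differ
  Position 4: 'a' vs 'b' => differ
Total differences (Hamming distance): 4

4


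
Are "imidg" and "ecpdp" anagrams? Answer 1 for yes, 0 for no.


Strings: "imidg", "ecpdp"
Sorted first:  dgiim
Sorted second: cdepp
Differ at position 0: 'd' vs 'c' => not anagrams

0


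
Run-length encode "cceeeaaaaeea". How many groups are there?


Input: cceeeaaaaeea
Scanning for consecutive runs:
  Group 1: 'c' x 2 (positions 0-1)
  Group 2: 'e' x 3 (positions 2-4)
  Group 3: 'a' x 4 (positions 5-8)
  Group 4: 'e' x 2 (positions 9-10)
  Group 5: 'a' x 1 (positions 11-11)
Total groups: 5

5


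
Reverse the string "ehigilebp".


Input: ehigilebp
Reading characters right to left:
  Position 8: 'p'
  Position 7: 'b'
  Position 6: 'e'
  Position 5: 'l'
  Position 4: 'i'
  Position 3: 'g'
  Position 2: 'i'
  Position 1: 'h'
  Position 0: 'e'
Reversed: pbeligihe

pbeligihe


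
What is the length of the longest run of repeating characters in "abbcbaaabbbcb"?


Input: "abbcbaaabbbcb"
Scanning for longest run:
  Position 1 ('b'): new char, reset run to 1
  Position 2 ('b'): continues run of 'b', length=2
  Position 3 ('c'): new char, reset run to 1
  Position 4 ('b'): new char, reset run to 1
  Position 5 ('a'): new char, reset run to 1
  Position 6 ('a'): continues run of 'a', length=2
  Position 7 ('a'): continues run of 'a', length=3
  Position 8 ('b'): new char, reset run to 1
  Position 9 ('b'): continues run of 'b', length=2
  Position 10 ('b'): continues run of 'b', length=3
  Position 11 ('c'): new char, reset run to 1
  Position 12 ('b'): new char, reset run to 1
Longest run: 'a' with length 3

3


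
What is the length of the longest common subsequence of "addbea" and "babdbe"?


LCS of "addbea" and "babdbe"
DP table:
           b    a    b    d    b    e
      0    0    0    0    0    0    0
  a   0    0    1    1    1    1    1
  d   0    0    1    1    2    2    2
  d   0    0    1    1    2    2    2
  b   0    1    1    2    2    3    3
  e   0    1    1    2    2    3    4
  a   0    1    2    2    2    3    4
LCS length = dp[6][6] = 4

4


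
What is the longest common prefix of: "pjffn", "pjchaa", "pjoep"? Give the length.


Words: pjffn, pjchaa, pjoep
  Position 0: all 'p' => match
  Position 1: all 'j' => match
  Position 2: ('f', 'c', 'o') => mismatch, stop
LCP = "pj" (length 2)

2


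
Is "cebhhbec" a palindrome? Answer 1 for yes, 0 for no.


Input: cebhhbec
Reversed: cebhhbec
  Compare pos 0 ('c') with pos 7 ('c'): match
  Compare pos 1 ('e') with pos 6 ('e'): match
  Compare pos 2 ('b') with pos 5 ('b'): match
  Compare pos 3 ('h') with pos 4 ('h'): match
Result: palindrome

1


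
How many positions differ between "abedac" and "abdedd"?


Comparing "abedac" and "abdedd" position by position:
  Position 0: 'a' vs 'a' => same
  Position 1: 'b' vs 'b' => same
  Position 2: 'e' vs 'd' => DIFFER
  Position 3: 'd' vs 'e' => DIFFER
  Position 4: 'a' vs 'd' => DIFFER
  Position 5: 'c' vs 'd' => DIFFER
Positions that differ: 4

4


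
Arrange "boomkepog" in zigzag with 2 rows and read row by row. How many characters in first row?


Zigzag "boomkepog" into 2 rows:
Placing characters:
  'b' => row 0
  'o' => row 1
  'o' => row 0
  'm' => row 1
  'k' => row 0
  'e' => row 1
  'p' => row 0
  'o' => row 1
  'g' => row 0
Rows:
  Row 0: "bokpg"
  Row 1: "omeo"
First row length: 5

5


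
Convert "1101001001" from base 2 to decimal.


Input: "1101001001" in base 2
Positional expansion:
  Digit '1' (value 1) x 2^9 = 512
  Digit '1' (value 1) x 2^8 = 256
  Digit '0' (value 0) x 2^7 = 0
  Digit '1' (value 1) x 2^6 = 64
  Digit '0' (value 0) x 2^5 = 0
  Digit '0' (value 0) x 2^4 = 0
  Digit '1' (value 1) x 2^3 = 8
  Digit '0' (value 0) x 2^2 = 0
  Digit '0' (value 0) x 2^1 = 0
  Digit '1' (value 1) x 2^0 = 1
Sum = 841

841


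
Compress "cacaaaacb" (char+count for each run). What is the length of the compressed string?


Input: cacaaaacb
Runs:
  'c' x 1 => "c1"
  'a' x 1 => "a1"
  'c' x 1 => "c1"
  'a' x 4 => "a4"
  'c' x 1 => "c1"
  'b' x 1 => "b1"
Compressed: "c1a1c1a4c1b1"
Compressed length: 12

12


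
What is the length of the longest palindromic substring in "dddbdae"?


Input: "dddbdae"
Checking substrings for palindromes:
  [0:3] "ddd" (len 3) => palindrome
  [2:5] "dbd" (len 3) => palindrome
  [0:2] "dd" (len 2) => palindrome
  [1:3] "dd" (len 2) => palindrome
Longest palindromic substring: "ddd" with length 3

3


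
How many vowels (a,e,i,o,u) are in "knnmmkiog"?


Input: knnmmkiog
Checking each character:
  'k' at position 0: consonant
  'n' at position 1: consonant
  'n' at position 2: consonant
  'm' at position 3: consonant
  'm' at position 4: consonant
  'k' at position 5: consonant
  'i' at position 6: vowel (running total: 1)
  'o' at position 7: vowel (running total: 2)
  'g' at position 8: consonant
Total vowels: 2

2


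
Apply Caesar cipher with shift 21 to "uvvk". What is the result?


Caesar cipher: shift "uvvk" by 21
  'u' (pos 20) + 21 = pos 15 = 'p'
  'v' (pos 21) + 21 = pos 16 = 'q'
  'v' (pos 21) + 21 = pos 16 = 'q'
  'k' (pos 10) + 21 = pos 5 = 'f'
Result: pqqf

pqqf


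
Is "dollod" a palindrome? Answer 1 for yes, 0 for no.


Input: dollod
Reversed: dollod
  Compare pos 0 ('d') with pos 5 ('d'): match
  Compare pos 1 ('o') with pos 4 ('o'): match
  Compare pos 2 ('l') with pos 3 ('l'): match
Result: palindrome

1


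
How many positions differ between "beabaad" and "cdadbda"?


Comparing "beabaad" and "cdadbda" position by position:
  Position 0: 'b' vs 'c' => DIFFER
  Position 1: 'e' vs 'd' => DIFFER
  Position 2: 'a' vs 'a' => same
  Position 3: 'b' vs 'd' => DIFFER
  Position 4: 'a' vs 'b' => DIFFER
  Position 5: 'a' vs 'd' => DIFFER
  Position 6: 'd' vs 'a' => DIFFER
Positions that differ: 6

6


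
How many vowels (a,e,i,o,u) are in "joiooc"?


Input: joiooc
Checking each character:
  'j' at position 0: consonant
  'o' at position 1: vowel (running total: 1)
  'i' at position 2: vowel (running total: 2)
  'o' at position 3: vowel (running total: 3)
  'o' at position 4: vowel (running total: 4)
  'c' at position 5: consonant
Total vowels: 4

4


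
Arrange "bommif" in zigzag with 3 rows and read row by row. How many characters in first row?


Zigzag "bommif" into 3 rows:
Placing characters:
  'b' => row 0
  'o' => row 1
  'm' => row 2
  'm' => row 1
  'i' => row 0
  'f' => row 1
Rows:
  Row 0: "bi"
  Row 1: "omf"
  Row 2: "m"
First row length: 2

2


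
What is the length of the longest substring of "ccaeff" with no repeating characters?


Input: "ccaeff"
Sliding window (track last position of each char):
  Position 0 ('c'): window [0,0] length 1 -- new best
  Position 1 ('c'): repeat (last at 0), move window start to 1
  Position 1 ('c'): window [1,1] length 1
  Position 2 ('a'): window [1,2] length 2 -- new best
  Position 3 ('e'): window [1,3] length 3 -- new best
  Position 4 ('f'): window [1,4] length 4 -- new best
  Position 5 ('f'): repeat (last at 4), move window start to 5
  Position 5 ('f'): window [5,5] length 1
Longest substring with no repeats: "caef" with length 4

4


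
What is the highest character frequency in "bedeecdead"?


Input: bedeecdead
Character counts:
  'a': 1
  'b': 1
  'c': 1
  'd': 3
  'e': 4
Maximum frequency: 4

4


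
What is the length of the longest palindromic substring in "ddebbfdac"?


Input: "ddebbfdac"
Checking substrings for palindromes:
  [0:2] "dd" (len 2) => palindrome
  [3:5] "bb" (len 2) => palindrome
Longest palindromic substring: "dd" with length 2

2


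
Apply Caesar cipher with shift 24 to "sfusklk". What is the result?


Caesar cipher: shift "sfusklk" by 24
  's' (pos 18) + 24 = pos 16 = 'q'
  'f' (pos 5) + 24 = pos 3 = 'd'
  'u' (pos 20) + 24 = pos 18 = 's'
  's' (pos 18) + 24 = pos 16 = 'q'
  'k' (pos 10) + 24 = pos 8 = 'i'
  'l' (pos 11) + 24 = pos 9 = 'j'
  'k' (pos 10) + 24 = pos 8 = 'i'
Result: qdsqiji

qdsqiji


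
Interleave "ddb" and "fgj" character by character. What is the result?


Interleaving "ddb" and "fgj":
  Position 0: 'd' from first, 'f' from second => "df"
  Position 1: 'd' from first, 'g' from second => "dg"
  Position 2: 'b' from first, 'j' from second => "bj"
Result: dfdgbj

dfdgbj


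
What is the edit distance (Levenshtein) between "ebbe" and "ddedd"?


Computing edit distance: "ebbe" -> "ddedd"
DP table:
           d    d    e    d    d
      0    1    2    3    4    5
  e   1    1    2    2    3    4
  b   2    2    2    3    3    4
  b   3    3    3    3    4    4
  e   4    4    4    3    4    5
Edit distance = dp[4][5] = 5

5


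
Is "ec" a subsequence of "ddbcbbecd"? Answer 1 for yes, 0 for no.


Check if "ec" is a subsequence of "ddbcbbecd"
Greedy scan:
  Position 0 ('d'): no match needed
  Position 1 ('d'): no match needed
  Position 2 ('b'): no match needed
  Position 3 ('c'): no match needed
  Position 4 ('b'): no match needed
  Position 5 ('b'): no match needed
  Position 6 ('e'): matches sub[0] = 'e'
  Position 7 ('c'): matches sub[1] = 'c'
  Position 8 ('d'): no match needed
All 2 characters matched => is a subsequence

1


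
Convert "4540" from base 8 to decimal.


Input: "4540" in base 8
Positional expansion:
  Digit '4' (value 4) x 8^3 = 2048
  Digit '5' (value 5) x 8^2 = 320
  Digit '4' (value 4) x 8^1 = 32
  Digit '0' (value 0) x 8^0 = 0
Sum = 2400

2400


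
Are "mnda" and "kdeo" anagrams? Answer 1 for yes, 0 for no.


Strings: "mnda", "kdeo"
Sorted first:  admn
Sorted second: deko
Differ at position 0: 'a' vs 'd' => not anagrams

0


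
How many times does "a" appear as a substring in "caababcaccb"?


Searching for "a" in "caababcaccb"
Scanning each position:
  Position 0: "c" => no
  Position 1: "a" => MATCH
  Position 2: "a" => MATCH
  Position 3: "b" => no
  Position 4: "a" => MATCH
  Position 5: "b" => no
  Position 6: "c" => no
  Position 7: "a" => MATCH
  Position 8: "c" => no
  Position 9: "c" => no
  Position 10: "b" => no
Total occurrences: 4

4


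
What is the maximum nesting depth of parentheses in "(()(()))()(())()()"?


Input: "(()(()))()(())()()"
Tracking depth:
  Position 0 '(': depth becomes 1
  Position 1 '(': depth becomes 2
  Position 2 ')': depth becomes 1
  Position 3 '(': depth becomes 2
  Position 4 '(': depth becomes 3
  Position 5 ')': depth becomes 2
  Position 6 ')': depth becomes 1
  Position 7 ')': depth becomes 0
  Position 8 '(': depth becomes 1
  Position 9 ')': depth becomes 0
  Position 10 '(': depth becomes 1
  Position 11 '(': depth becomes 2
  Position 12 ')': depth becomes 1
  Position 13 ')': depth becomes 0
  Position 14 '(': depth becomes 1
  Position 15 ')': depth becomes 0
  Position 16 '(': depth becomes 1
  Position 17 ')': depth becomes 0
Maximum depth reached: 3

3


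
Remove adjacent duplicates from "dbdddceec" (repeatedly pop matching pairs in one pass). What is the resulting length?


Input: dbdddceec
Stack-based adjacent duplicate removal:
  Read 'd': push. Stack: d
  Read 'b': push. Stack: db
  Read 'd': push. Stack: dbd
  Read 'd': matches stack top 'd' => pop. Stack: db
  Read 'd': push. Stack: dbd
  Read 'c': push. Stack: dbdc
  Read 'e': push. Stack: dbdce
  Read 'e': matches stack top 'e' => pop. Stack: dbdc
  Read 'c': matches stack top 'c' => pop. Stack: dbd
Final stack: "dbd" (length 3)

3


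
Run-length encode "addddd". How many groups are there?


Input: addddd
Scanning for consecutive runs:
  Group 1: 'a' x 1 (positions 0-0)
  Group 2: 'd' x 5 (positions 1-5)
Total groups: 2

2


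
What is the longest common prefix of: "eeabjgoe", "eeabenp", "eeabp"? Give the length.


Words: eeabjgoe, eeabenp, eeabp
  Position 0: all 'e' => match
  Position 1: all 'e' => match
  Position 2: all 'a' => match
  Position 3: all 'b' => match
  Position 4: ('j', 'e', 'p') => mismatch, stop
LCP = "eeab" (length 4)

4


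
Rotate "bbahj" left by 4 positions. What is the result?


Input: "bbahj", rotate left by 4
First 4 characters: "bbah"
Remaining characters: "j"
Concatenate remaining + first: "j" + "bbah" = "jbbah"

jbbah


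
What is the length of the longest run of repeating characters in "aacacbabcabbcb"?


Input: "aacacbabcabbcb"
Scanning for longest run:
  Position 1 ('a'): continues run of 'a', length=2
  Position 2 ('c'): new char, reset run to 1
  Position 3 ('a'): new char, reset run to 1
  Position 4 ('c'): new char, reset run to 1
  Position 5 ('b'): new char, reset run to 1
  Position 6 ('a'): new char, reset run to 1
  Position 7 ('b'): new char, reset run to 1
  Position 8 ('c'): new char, reset run to 1
  Position 9 ('a'): new char, reset run to 1
  Position 10 ('b'): new char, reset run to 1
  Position 11 ('b'): continues run of 'b', length=2
  Position 12 ('c'): new char, reset run to 1
  Position 13 ('b'): new char, reset run to 1
Longest run: 'a' with length 2

2


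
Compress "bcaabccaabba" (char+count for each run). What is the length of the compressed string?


Input: bcaabccaabba
Runs:
  'b' x 1 => "b1"
  'c' x 1 => "c1"
  'a' x 2 => "a2"
  'b' x 1 => "b1"
  'c' x 2 => "c2"
  'a' x 2 => "a2"
  'b' x 2 => "b2"
  'a' x 1 => "a1"
Compressed: "b1c1a2b1c2a2b2a1"
Compressed length: 16

16


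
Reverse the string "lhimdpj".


Input: lhimdpj
Reading characters right to left:
  Position 6: 'j'
  Position 5: 'p'
  Position 4: 'd'
  Position 3: 'm'
  Position 2: 'i'
  Position 1: 'h'
  Position 0: 'l'
Reversed: jpdmihl

jpdmihl


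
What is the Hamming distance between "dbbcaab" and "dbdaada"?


Comparing "dbbcaab" and "dbdaada" position by position:
  Position 0: 'd' vs 'd' => same
  Position 1: 'b' vs 'b' => same
  Position 2: 'b' vs 'd' => differ
  Position 3: 'c' vs 'a' => differ
  Position 4: 'a' vs 'a' => same
  Position 5: 'a' vs 'd' => differ
  Position 6: 'b' vs 'a' => differ
Total differences (Hamming distance): 4

4


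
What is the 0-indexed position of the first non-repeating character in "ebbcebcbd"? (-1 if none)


Input: ebbcebcbd
Character frequencies:
  'b': 4
  'c': 2
  'd': 1
  'e': 2
Scanning left to right for freq == 1:
  Position 0 ('e'): freq=2, skip
  Position 1 ('b'): freq=4, skip
  Position 2 ('b'): freq=4, skip
  Position 3 ('c'): freq=2, skip
  Position 4 ('e'): freq=2, skip
  Position 5 ('b'): freq=4, skip
  Position 6 ('c'): freq=2, skip
  Position 7 ('b'): freq=4, skip
  Position 8 ('d'): unique! => answer = 8

8


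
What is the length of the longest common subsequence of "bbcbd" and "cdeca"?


LCS of "bbcbd" and "cdeca"
DP table:
           c    d    e    c    a
      0    0    0    0    0    0
  b   0    0    0    0    0    0
  b   0    0    0    0    0    0
  c   0    1    1    1    1    1
  b   0    1    1    1    1    1
  d   0    1    2    2    2    2
LCS length = dp[5][5] = 2

2


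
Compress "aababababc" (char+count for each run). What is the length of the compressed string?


Input: aababababc
Runs:
  'a' x 2 => "a2"
  'b' x 1 => "b1"
  'a' x 1 => "a1"
  'b' x 1 => "b1"
  'a' x 1 => "a1"
  'b' x 1 => "b1"
  'a' x 1 => "a1"
  'b' x 1 => "b1"
  'c' x 1 => "c1"
Compressed: "a2b1a1b1a1b1a1b1c1"
Compressed length: 18

18


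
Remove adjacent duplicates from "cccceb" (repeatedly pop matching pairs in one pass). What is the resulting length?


Input: cccceb
Stack-based adjacent duplicate removal:
  Read 'c': push. Stack: c
  Read 'c': matches stack top 'c' => pop. Stack: (empty)
  Read 'c': push. Stack: c
  Read 'c': matches stack top 'c' => pop. Stack: (empty)
  Read 'e': push. Stack: e
  Read 'b': push. Stack: eb
Final stack: "eb" (length 2)

2


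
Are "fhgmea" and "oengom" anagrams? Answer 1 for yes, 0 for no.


Strings: "fhgmea", "oengom"
Sorted first:  aefghm
Sorted second: egmnoo
Differ at position 0: 'a' vs 'e' => not anagrams

0


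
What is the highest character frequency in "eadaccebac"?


Input: eadaccebac
Character counts:
  'a': 3
  'b': 1
  'c': 3
  'd': 1
  'e': 2
Maximum frequency: 3

3


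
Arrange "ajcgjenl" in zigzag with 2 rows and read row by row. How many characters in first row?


Zigzag "ajcgjenl" into 2 rows:
Placing characters:
  'a' => row 0
  'j' => row 1
  'c' => row 0
  'g' => row 1
  'j' => row 0
  'e' => row 1
  'n' => row 0
  'l' => row 1
Rows:
  Row 0: "acjn"
  Row 1: "jgel"
First row length: 4

4


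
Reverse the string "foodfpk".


Input: foodfpk
Reading characters right to left:
  Position 6: 'k'
  Position 5: 'p'
  Position 4: 'f'
  Position 3: 'd'
  Position 2: 'o'
  Position 1: 'o'
  Position 0: 'f'
Reversed: kpfdoof

kpfdoof


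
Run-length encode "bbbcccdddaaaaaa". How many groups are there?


Input: bbbcccdddaaaaaa
Scanning for consecutive runs:
  Group 1: 'b' x 3 (positions 0-2)
  Group 2: 'c' x 3 (positions 3-5)
  Group 3: 'd' x 3 (positions 6-8)
  Group 4: 'a' x 6 (positions 9-14)
Total groups: 4

4


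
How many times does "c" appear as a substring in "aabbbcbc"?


Searching for "c" in "aabbbcbc"
Scanning each position:
  Position 0: "a" => no
  Position 1: "a" => no
  Position 2: "b" => no
  Position 3: "b" => no
  Position 4: "b" => no
  Position 5: "c" => MATCH
  Position 6: "b" => no
  Position 7: "c" => MATCH
Total occurrences: 2

2


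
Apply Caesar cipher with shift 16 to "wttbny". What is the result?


Caesar cipher: shift "wttbny" by 16
  'w' (pos 22) + 16 = pos 12 = 'm'
  't' (pos 19) + 16 = pos 9 = 'j'
  't' (pos 19) + 16 = pos 9 = 'j'
  'b' (pos 1) + 16 = pos 17 = 'r'
  'n' (pos 13) + 16 = pos 3 = 'd'
  'y' (pos 24) + 16 = pos 14 = 'o'
Result: mjjrdo

mjjrdo


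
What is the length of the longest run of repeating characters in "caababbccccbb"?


Input: "caababbccccbb"
Scanning for longest run:
  Position 1 ('a'): new char, reset run to 1
  Position 2 ('a'): continues run of 'a', length=2
  Position 3 ('b'): new char, reset run to 1
  Position 4 ('a'): new char, reset run to 1
  Position 5 ('b'): new char, reset run to 1
  Position 6 ('b'): continues run of 'b', length=2
  Position 7 ('c'): new char, reset run to 1
  Position 8 ('c'): continues run of 'c', length=2
  Position 9 ('c'): continues run of 'c', length=3
  Position 10 ('c'): continues run of 'c', length=4
  Position 11 ('b'): new char, reset run to 1
  Position 12 ('b'): continues run of 'b', length=2
Longest run: 'c' with length 4

4


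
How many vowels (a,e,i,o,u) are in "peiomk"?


Input: peiomk
Checking each character:
  'p' at position 0: consonant
  'e' at position 1: vowel (running total: 1)
  'i' at position 2: vowel (running total: 2)
  'o' at position 3: vowel (running total: 3)
  'm' at position 4: consonant
  'k' at position 5: consonant
Total vowels: 3

3


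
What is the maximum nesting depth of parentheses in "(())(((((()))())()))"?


Input: "(())(((((()))())()))"
Tracking depth:
  Position 0 '(': depth becomes 1
  Position 1 '(': depth becomes 2
  Position 2 ')': depth becomes 1
  Position 3 ')': depth becomes 0
  Position 4 '(': depth becomes 1
  Position 5 '(': depth becomes 2
  Position 6 '(': depth becomes 3
  Position 7 '(': depth becomes 4
  Position 8 '(': depth becomes 5
  Position 9 '(': depth becomes 6
  Position 10 ')': depth becomes 5
  Position 11 ')': depth becomes 4
  Position 12 ')': depth becomes 3
  Position 13 '(': depth becomes 4
  Position 14 ')': depth becomes 3
  Position 15 ')': depth becomes 2
  Position 16 '(': depth becomes 3
  Position 17 ')': depth becomes 2
  Position 18 ')': depth becomes 1
  Position 19 ')': depth becomes 0
Maximum depth reached: 6

6


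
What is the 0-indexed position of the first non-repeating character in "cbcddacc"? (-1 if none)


Input: cbcddacc
Character frequencies:
  'a': 1
  'b': 1
  'c': 4
  'd': 2
Scanning left to right for freq == 1:
  Position 0 ('c'): freq=4, skip
  Position 1 ('b'): unique! => answer = 1

1


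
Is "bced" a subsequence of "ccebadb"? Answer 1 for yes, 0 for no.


Check if "bced" is a subsequence of "ccebadb"
Greedy scan:
  Position 0 ('c'): no match needed
  Position 1 ('c'): no match needed
  Position 2 ('e'): no match needed
  Position 3 ('b'): matches sub[0] = 'b'
  Position 4 ('a'): no match needed
  Position 5 ('d'): no match needed
  Position 6 ('b'): no match needed
Only matched 1/4 characters => not a subsequence

0


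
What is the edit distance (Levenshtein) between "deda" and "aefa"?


Computing edit distance: "deda" -> "aefa"
DP table:
           a    e    f    a
      0    1    2    3    4
  d   1    1    2    3    4
  e   2    2    1    2    3
  d   3    3    2    2    3
  a   4    3    3    3    2
Edit distance = dp[4][4] = 2

2


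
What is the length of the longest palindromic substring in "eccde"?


Input: "eccde"
Checking substrings for palindromes:
  [1:3] "cc" (len 2) => palindrome
Longest palindromic substring: "cc" with length 2

2


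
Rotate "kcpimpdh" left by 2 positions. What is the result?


Input: "kcpimpdh", rotate left by 2
First 2 characters: "kc"
Remaining characters: "pimpdh"
Concatenate remaining + first: "pimpdh" + "kc" = "pimpdhkc"

pimpdhkc


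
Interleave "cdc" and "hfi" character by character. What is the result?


Interleaving "cdc" and "hfi":
  Position 0: 'c' from first, 'h' from second => "ch"
  Position 1: 'd' from first, 'f' from second => "df"
  Position 2: 'c' from first, 'i' from second => "ci"
Result: chdfci

chdfci


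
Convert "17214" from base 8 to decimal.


Input: "17214" in base 8
Positional expansion:
  Digit '1' (value 1) x 8^4 = 4096
  Digit '7' (value 7) x 8^3 = 3584
  Digit '2' (value 2) x 8^2 = 128
  Digit '1' (value 1) x 8^1 = 8
  Digit '4' (value 4) x 8^0 = 4
Sum = 7820

7820


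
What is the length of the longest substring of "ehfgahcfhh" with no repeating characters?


Input: "ehfgahcfhh"
Sliding window (track last position of each char):
  Position 0 ('e'): window [0,0] length 1 -- new best
  Position 1 ('h'): window [0,1] length 2 -- new best
  Position 2 ('f'): window [0,2] length 3 -- new best
  Position 3 ('g'): window [0,3] length 4 -- new best
  Position 4 ('a'): window [0,4] length 5 -- new best
  Position 5 ('h'): repeat (last at 1), move window start to 2
  Position 5 ('h'): window [2,5] length 4
  Position 6 ('c'): window [2,6] length 5
  Position 7 ('f'): repeat (last at 2), move window start to 3
  Position 7 ('f'): window [3,7] length 5
  Position 8 ('h'): repeat (last at 5), move window start to 6
  Position 8 ('h'): window [6,8] length 3
  Position 9 ('h'): repeat (last at 8), move window start to 9
  Position 9 ('h'): window [9,9] length 1
Longest substring with no repeats: "ehfga" with length 5

5


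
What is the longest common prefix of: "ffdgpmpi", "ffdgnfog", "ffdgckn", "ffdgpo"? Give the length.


Words: ffdgpmpi, ffdgnfog, ffdgckn, ffdgpo
  Position 0: all 'f' => match
  Position 1: all 'f' => match
  Position 2: all 'd' => match
  Position 3: all 'g' => match
  Position 4: ('p', 'n', 'c', 'p') => mismatch, stop
LCP = "ffdg" (length 4)

4


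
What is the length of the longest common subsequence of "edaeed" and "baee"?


LCS of "edaeed" and "baee"
DP table:
           b    a    e    e
      0    0    0    0    0
  e   0    0    0    1    1
  d   0    0    0    1    1
  a   0    0    1    1    1
  e   0    0    1    2    2
  e   0    0    1    2    3
  d   0    0    1    2    3
LCS length = dp[6][4] = 3

3


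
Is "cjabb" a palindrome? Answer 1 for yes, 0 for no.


Input: cjabb
Reversed: bbajc
  Compare pos 0 ('c') with pos 4 ('b'): MISMATCH
  Compare pos 1 ('j') with pos 3 ('b'): MISMATCH
Result: not a palindrome

0


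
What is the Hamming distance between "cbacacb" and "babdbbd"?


Comparing "cbacacb" and "babdbbd" position by position:
  Position 0: 'c' vs 'b' => differ
  Position 1: 'b' vs 'a' => differ
  Position 2: 'a' vs 'b' => differ
  Position 3: 'c' vs 'd' => differ
  Position 4: 'a' vs 'b' => differ
  Position 5: 'c' vs 'b' => differ
  Position 6: 'b' vs 'd' => differ
Total differences (Hamming distance): 7

7


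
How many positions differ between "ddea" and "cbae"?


Comparing "ddea" and "cbae" position by position:
  Position 0: 'd' vs 'c' => DIFFER
  Position 1: 'd' vs 'b' => DIFFER
  Position 2: 'e' vs 'a' => DIFFER
  Position 3: 'a' vs 'e' => DIFFER
Positions that differ: 4

4


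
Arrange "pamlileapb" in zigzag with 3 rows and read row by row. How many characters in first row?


Zigzag "pamlileapb" into 3 rows:
Placing characters:
  'p' => row 0
  'a' => row 1
  'm' => row 2
  'l' => row 1
  'i' => row 0
  'l' => row 1
  'e' => row 2
  'a' => row 1
  'p' => row 0
  'b' => row 1
Rows:
  Row 0: "pip"
  Row 1: "allab"
  Row 2: "me"
First row length: 3

3


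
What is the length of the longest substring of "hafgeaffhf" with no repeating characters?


Input: "hafgeaffhf"
Sliding window (track last position of each char):
  Position 0 ('h'): window [0,0] length 1 -- new best
  Position 1 ('a'): window [0,1] length 2 -- new best
  Position 2 ('f'): window [0,2] length 3 -- new best
  Position 3 ('g'): window [0,3] length 4 -- new best
  Position 4 ('e'): window [0,4] length 5 -- new best
  Position 5 ('a'): repeat (last at 1), move window start to 2
  Position 5 ('a'): window [2,5] length 4
  Position 6 ('f'): repeat (last at 2), move window start to 3
  Position 6 ('f'): window [3,6] length 4
  Position 7 ('f'): repeat (last at 6), move window start to 7
  Position 7 ('f'): window [7,7] length 1
  Position 8 ('h'): window [7,8] length 2
  Position 9 ('f'): repeat (last at 7), move window start to 8
  Position 9 ('f'): window [8,9] length 2
Longest substring with no repeats: "hafge" with length 5

5


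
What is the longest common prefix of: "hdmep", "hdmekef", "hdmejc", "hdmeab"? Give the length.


Words: hdmep, hdmekef, hdmejc, hdmeab
  Position 0: all 'h' => match
  Position 1: all 'd' => match
  Position 2: all 'm' => match
  Position 3: all 'e' => match
  Position 4: ('p', 'k', 'j', 'a') => mismatch, stop
LCP = "hdme" (length 4)

4


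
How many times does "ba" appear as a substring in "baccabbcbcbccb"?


Searching for "ba" in "baccabbcbcbccb"
Scanning each position:
  Position 0: "ba" => MATCH
  Position 1: "ac" => no
  Position 2: "cc" => no
  Position 3: "ca" => no
  Position 4: "ab" => no
  Position 5: "bb" => no
  Position 6: "bc" => no
  Position 7: "cb" => no
  Position 8: "bc" => no
  Position 9: "cb" => no
  Position 10: "bc" => no
  Position 11: "cc" => no
  Position 12: "cb" => no
Total occurrences: 1

1


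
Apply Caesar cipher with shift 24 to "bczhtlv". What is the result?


Caesar cipher: shift "bczhtlv" by 24
  'b' (pos 1) + 24 = pos 25 = 'z'
  'c' (pos 2) + 24 = pos 0 = 'a'
  'z' (pos 25) + 24 = pos 23 = 'x'
  'h' (pos 7) + 24 = pos 5 = 'f'
  't' (pos 19) + 24 = pos 17 = 'r'
  'l' (pos 11) + 24 = pos 9 = 'j'
  'v' (pos 21) + 24 = pos 19 = 't'
Result: zaxfrjt

zaxfrjt


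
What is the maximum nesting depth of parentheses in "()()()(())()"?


Input: "()()()(())()"
Tracking depth:
  Position 0 '(': depth becomes 1
  Position 1 ')': depth becomes 0
  Position 2 '(': depth becomes 1
  Position 3 ')': depth becomes 0
  Position 4 '(': depth becomes 1
  Position 5 ')': depth becomes 0
  Position 6 '(': depth becomes 1
  Position 7 '(': depth becomes 2
  Position 8 ')': depth becomes 1
  Position 9 ')': depth becomes 0
  Position 10 '(': depth becomes 1
  Position 11 ')': depth becomes 0
Maximum depth reached: 2

2


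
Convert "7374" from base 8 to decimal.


Input: "7374" in base 8
Positional expansion:
  Digit '7' (value 7) x 8^3 = 3584
  Digit '3' (value 3) x 8^2 = 192
  Digit '7' (value 7) x 8^1 = 56
  Digit '4' (value 4) x 8^0 = 4
Sum = 3836

3836


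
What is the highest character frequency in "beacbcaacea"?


Input: beacbcaacea
Character counts:
  'a': 4
  'b': 2
  'c': 3
  'e': 2
Maximum frequency: 4

4


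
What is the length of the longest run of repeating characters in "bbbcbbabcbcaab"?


Input: "bbbcbbabcbcaab"
Scanning for longest run:
  Position 1 ('b'): continues run of 'b', length=2
  Position 2 ('b'): continues run of 'b', length=3
  Position 3 ('c'): new char, reset run to 1
  Position 4 ('b'): new char, reset run to 1
  Position 5 ('b'): continues run of 'b', length=2
  Position 6 ('a'): new char, reset run to 1
  Position 7 ('b'): new char, reset run to 1
  Position 8 ('c'): new char, reset run to 1
  Position 9 ('b'): new char, reset run to 1
  Position 10 ('c'): new char, reset run to 1
  Position 11 ('a'): new char, reset run to 1
  Position 12 ('a'): continues run of 'a', length=2
  Position 13 ('b'): new char, reset run to 1
Longest run: 'b' with length 3

3


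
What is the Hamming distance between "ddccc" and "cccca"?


Comparing "ddccc" and "cccca" position by position:
  Position 0: 'd' vs 'c' => differ
  Position 1: 'd' vs 'c' => differ
  Position 2: 'c' vs 'c' => same
  Position 3: 'c' vs 'c' => same
  Position 4: 'c' vs 'a' => differ
Total differences (Hamming distance): 3

3


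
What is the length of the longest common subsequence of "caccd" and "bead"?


LCS of "caccd" and "bead"
DP table:
           b    e    a    d
      0    0    0    0    0
  c   0    0    0    0    0
  a   0    0    0    1    1
  c   0    0    0    1    1
  c   0    0    0    1    1
  d   0    0    0    1    2
LCS length = dp[5][4] = 2

2


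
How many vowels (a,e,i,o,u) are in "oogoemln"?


Input: oogoemln
Checking each character:
  'o' at position 0: vowel (running total: 1)
  'o' at position 1: vowel (running total: 2)
  'g' at position 2: consonant
  'o' at position 3: vowel (running total: 3)
  'e' at position 4: vowel (running total: 4)
  'm' at position 5: consonant
  'l' at position 6: consonant
  'n' at position 7: consonant
Total vowels: 4

4


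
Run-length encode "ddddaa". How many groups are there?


Input: ddddaa
Scanning for consecutive runs:
  Group 1: 'd' x 4 (positions 0-3)
  Group 2: 'a' x 2 (positions 4-5)
Total groups: 2

2


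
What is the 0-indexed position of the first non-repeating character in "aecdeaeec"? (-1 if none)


Input: aecdeaeec
Character frequencies:
  'a': 2
  'c': 2
  'd': 1
  'e': 4
Scanning left to right for freq == 1:
  Position 0 ('a'): freq=2, skip
  Position 1 ('e'): freq=4, skip
  Position 2 ('c'): freq=2, skip
  Position 3 ('d'): unique! => answer = 3

3
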